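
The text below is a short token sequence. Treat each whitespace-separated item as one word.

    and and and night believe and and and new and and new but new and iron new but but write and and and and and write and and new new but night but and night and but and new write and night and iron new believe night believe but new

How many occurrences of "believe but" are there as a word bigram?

1

Scanning the 49 overlapping bigram windows for "believe but":
  position 48–49: believe but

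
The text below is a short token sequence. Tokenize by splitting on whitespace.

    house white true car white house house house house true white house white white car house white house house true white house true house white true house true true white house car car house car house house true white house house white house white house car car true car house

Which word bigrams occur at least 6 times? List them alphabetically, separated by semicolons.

Bigram counts meeting the condition (at least 6 times):
  house house: 6
  house white: 6
  white house: 8

house house; house white; white house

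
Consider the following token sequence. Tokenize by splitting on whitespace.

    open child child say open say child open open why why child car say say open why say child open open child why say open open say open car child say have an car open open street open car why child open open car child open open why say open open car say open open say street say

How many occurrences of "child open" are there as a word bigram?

Scanning the 57 overlapping bigram windows for "child open":
  position 7–8: child open
  position 19–20: child open
  position 41–42: child open
  position 45–46: child open

4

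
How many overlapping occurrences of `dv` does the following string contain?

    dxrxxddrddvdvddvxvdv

Sliding a length-2 window over the 20 characters (19 positions):
  position 10–11: dv
  position 12–13: dv
  position 15–16: dv
  position 19–20: dv

4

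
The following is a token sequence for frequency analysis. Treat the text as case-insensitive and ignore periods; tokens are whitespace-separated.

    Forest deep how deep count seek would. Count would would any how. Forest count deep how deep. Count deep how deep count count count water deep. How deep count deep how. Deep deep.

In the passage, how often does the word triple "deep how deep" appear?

5

Scanning the 31 overlapping trigram windows for "deep how deep":
  position 2–4: deep how deep
  position 15–17: deep how deep
  position 19–21: deep how deep
  position 26–28: deep how deep
  position 30–32: deep how deep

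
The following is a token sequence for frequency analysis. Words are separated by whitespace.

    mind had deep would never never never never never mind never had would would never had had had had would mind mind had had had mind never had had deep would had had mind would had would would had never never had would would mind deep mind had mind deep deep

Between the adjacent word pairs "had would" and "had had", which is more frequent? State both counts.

"had had" (7 vs 4)

"had would": 4 occurrences
"had had": 7 occurrences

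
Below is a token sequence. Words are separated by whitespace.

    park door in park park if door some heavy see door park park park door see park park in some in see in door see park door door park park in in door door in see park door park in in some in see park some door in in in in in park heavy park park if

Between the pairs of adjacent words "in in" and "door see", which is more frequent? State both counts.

"in in": 6 occurrences
"door see": 2 occurrences

"in in" (6 vs 2)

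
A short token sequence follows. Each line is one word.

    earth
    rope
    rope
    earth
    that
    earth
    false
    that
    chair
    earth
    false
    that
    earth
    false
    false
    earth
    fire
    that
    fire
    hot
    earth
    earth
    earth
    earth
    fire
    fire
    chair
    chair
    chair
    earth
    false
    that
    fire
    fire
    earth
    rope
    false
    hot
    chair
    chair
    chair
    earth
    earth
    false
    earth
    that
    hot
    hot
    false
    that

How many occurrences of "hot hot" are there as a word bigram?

Scanning the 49 overlapping bigram windows for "hot hot":
  position 47–48: hot hot

1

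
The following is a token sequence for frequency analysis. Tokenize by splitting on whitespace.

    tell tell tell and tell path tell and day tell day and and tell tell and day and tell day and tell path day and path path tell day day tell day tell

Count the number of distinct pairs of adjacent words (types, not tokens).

14

33 tokens → 32 bigram windows in total.
Repeated bigrams (each contributes count−1 duplicates):
  and tell: 4
  day and: 4
  tell day: 4
  day tell: 3
  tell and: 3
  tell tell: 3
  and day: 2
  path tell: 2
  … (1 more repeated)
18 duplicate windows → 32 − 18 = 14 distinct.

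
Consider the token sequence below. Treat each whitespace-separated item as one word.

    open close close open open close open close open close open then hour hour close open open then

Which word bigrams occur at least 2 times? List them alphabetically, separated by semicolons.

Bigram counts meeting the condition (at least 2 times):
  close open: 5
  open close: 4
  open open: 2
  open then: 2

close open; open close; open open; open then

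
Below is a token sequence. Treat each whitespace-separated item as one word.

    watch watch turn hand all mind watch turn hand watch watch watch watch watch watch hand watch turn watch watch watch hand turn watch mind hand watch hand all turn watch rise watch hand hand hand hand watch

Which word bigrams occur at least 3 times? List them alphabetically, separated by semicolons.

hand hand; hand watch; turn watch; watch hand; watch turn; watch watch

Bigram counts meeting the condition (at least 3 times):
  hand hand: 3
  hand watch: 4
  turn watch: 3
  watch hand: 4
  watch turn: 3
  watch watch: 8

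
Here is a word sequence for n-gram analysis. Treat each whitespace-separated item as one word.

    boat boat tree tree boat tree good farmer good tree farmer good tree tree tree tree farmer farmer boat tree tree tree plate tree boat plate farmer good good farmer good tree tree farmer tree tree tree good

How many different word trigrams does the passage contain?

27

38 tokens → 36 trigram windows in total.
Repeated trigrams (each contributes count−1 duplicates):
  tree tree tree: 4
  farmer good tree: 3
  boat tree tree: 2
  good farmer good: 2
  good tree tree: 2
  tree tree farmer: 2
9 duplicate windows → 36 − 9 = 27 distinct.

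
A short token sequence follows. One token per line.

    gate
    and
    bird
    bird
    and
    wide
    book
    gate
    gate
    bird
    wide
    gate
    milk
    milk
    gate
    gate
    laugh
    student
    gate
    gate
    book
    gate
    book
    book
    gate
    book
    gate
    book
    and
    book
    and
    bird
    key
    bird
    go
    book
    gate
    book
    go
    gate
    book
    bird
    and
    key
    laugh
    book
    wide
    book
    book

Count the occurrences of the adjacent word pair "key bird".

1

Scanning the 48 overlapping bigram windows for "key bird":
  position 33–34: key bird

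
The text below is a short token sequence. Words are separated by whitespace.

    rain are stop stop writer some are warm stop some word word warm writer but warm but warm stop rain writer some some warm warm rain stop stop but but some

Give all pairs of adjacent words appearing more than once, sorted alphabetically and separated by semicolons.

Bigram counts meeting the condition (more than once):
  but warm: 2
  stop stop: 2
  warm stop: 2
  writer some: 2

but warm; stop stop; warm stop; writer some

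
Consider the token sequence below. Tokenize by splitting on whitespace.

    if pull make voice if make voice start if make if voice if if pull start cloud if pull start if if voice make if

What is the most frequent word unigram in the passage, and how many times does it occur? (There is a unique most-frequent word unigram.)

Unigram frequencies (highest first):
  if: 10
  make: 4
  voice: 4
  pull: 3
  start: 3
  cloud: 1

"if", 10 times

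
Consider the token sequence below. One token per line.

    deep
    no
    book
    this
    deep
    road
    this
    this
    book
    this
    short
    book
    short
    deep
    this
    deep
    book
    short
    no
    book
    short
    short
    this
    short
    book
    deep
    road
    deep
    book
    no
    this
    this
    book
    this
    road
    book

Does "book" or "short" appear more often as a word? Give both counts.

"book": 9 occurrences
"short": 6 occurrences

"book" (9 vs 6)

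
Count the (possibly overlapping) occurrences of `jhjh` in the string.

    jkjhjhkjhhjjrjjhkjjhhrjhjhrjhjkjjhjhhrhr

Sliding a length-4 window over the 40 characters (37 positions):
  position 3–6: jhjh
  position 23–26: jhjh
  position 33–36: jhjh

3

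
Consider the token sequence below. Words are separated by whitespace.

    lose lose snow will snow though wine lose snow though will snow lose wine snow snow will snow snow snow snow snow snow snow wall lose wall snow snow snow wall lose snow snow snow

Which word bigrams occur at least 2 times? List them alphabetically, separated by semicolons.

Bigram counts meeting the condition (at least 2 times):
  lose snow: 3
  snow snow: 11
  snow though: 2
  snow wall: 2
  snow will: 2
  wall lose: 2
  will snow: 3

lose snow; snow snow; snow though; snow wall; snow will; wall lose; will snow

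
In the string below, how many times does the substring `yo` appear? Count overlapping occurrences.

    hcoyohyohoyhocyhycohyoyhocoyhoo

3

Sliding a length-2 window over the 31 characters (30 positions):
  position 4–5: yo
  position 7–8: yo
  position 21–22: yo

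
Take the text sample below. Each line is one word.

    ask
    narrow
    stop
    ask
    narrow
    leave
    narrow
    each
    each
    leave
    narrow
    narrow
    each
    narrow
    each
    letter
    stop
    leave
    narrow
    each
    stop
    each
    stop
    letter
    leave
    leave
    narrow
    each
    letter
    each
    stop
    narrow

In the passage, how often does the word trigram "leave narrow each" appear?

3

Scanning the 30 overlapping trigram windows for "leave narrow each":
  position 6–8: leave narrow each
  position 18–20: leave narrow each
  position 26–28: leave narrow each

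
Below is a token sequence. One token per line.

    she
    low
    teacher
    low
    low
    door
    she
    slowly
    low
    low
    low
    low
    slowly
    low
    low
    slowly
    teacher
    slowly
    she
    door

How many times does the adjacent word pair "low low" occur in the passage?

5

Scanning the 19 overlapping bigram windows for "low low":
  position 4–5: low low
  position 9–10: low low
  position 10–11: low low
  position 11–12: low low
  position 14–15: low low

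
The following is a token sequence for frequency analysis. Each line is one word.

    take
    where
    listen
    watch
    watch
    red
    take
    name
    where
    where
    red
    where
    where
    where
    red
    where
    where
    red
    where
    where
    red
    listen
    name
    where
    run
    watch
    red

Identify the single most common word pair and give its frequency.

Bigram frequencies (highest first):
  where where: 5
  where red: 4
  red where: 3
  watch red: 2
  name where: 2
  take where: 1
  … (9 more, each ≤ 1)

"where where", 5 times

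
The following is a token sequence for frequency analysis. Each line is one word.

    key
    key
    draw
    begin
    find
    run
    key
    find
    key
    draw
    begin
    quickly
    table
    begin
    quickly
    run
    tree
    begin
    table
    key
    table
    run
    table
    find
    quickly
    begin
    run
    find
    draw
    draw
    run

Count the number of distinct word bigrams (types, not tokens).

31 tokens → 30 bigram windows in total.
Repeated bigrams (each contributes count−1 duplicates):
  begin quickly: 2
  draw begin: 2
  key draw: 2
3 duplicate windows → 30 − 3 = 27 distinct.

27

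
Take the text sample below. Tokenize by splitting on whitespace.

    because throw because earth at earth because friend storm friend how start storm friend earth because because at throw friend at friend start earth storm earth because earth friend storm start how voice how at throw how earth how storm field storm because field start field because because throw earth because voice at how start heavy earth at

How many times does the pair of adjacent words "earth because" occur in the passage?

Scanning the 57 overlapping bigram windows for "earth because":
  position 6–7: earth because
  position 15–16: earth because
  position 26–27: earth because
  position 50–51: earth because

4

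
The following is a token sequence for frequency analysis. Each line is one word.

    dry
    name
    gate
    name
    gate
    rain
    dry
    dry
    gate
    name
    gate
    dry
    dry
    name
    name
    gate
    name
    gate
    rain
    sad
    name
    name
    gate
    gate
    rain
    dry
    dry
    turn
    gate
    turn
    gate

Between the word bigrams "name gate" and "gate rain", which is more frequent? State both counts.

"name gate": 6 occurrences
"gate rain": 3 occurrences

"name gate" (6 vs 3)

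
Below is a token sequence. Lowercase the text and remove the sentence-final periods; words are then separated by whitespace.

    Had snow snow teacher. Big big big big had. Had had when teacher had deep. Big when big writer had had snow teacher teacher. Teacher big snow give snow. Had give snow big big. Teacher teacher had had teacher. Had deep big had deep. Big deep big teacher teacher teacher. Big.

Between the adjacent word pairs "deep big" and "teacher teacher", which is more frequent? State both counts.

"teacher teacher" (5 vs 4)

"deep big": 4 occurrences
"teacher teacher": 5 occurrences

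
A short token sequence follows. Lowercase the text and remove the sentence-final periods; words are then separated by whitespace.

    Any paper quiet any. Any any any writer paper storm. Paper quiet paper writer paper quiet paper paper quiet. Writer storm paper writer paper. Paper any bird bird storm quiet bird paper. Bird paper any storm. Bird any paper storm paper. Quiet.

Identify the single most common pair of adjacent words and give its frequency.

"paper quiet", 5 times

Bigram frequencies (highest first):
  paper quiet: 5
  any any: 3
  writer paper: 3
  storm paper: 3
  any paper: 2
  paper storm: 2
  … (18 more, each ≤ 2)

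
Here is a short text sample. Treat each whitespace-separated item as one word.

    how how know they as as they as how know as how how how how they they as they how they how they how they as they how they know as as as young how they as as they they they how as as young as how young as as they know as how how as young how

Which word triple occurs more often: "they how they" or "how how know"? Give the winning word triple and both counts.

"they how they" (4 vs 1)

"they how they": 4 occurrences
"how how know": 1 occurrence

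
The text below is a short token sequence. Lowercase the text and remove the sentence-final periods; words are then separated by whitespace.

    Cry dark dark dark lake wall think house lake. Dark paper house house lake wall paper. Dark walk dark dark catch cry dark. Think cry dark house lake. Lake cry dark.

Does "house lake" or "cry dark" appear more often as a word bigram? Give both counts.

"house lake": 3 occurrences
"cry dark": 4 occurrences

"cry dark" (4 vs 3)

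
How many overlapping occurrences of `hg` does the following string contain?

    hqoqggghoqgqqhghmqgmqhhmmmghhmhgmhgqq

Sliding a length-2 window over the 37 characters (36 positions):
  position 14–15: hg
  position 31–32: hg
  position 34–35: hg

3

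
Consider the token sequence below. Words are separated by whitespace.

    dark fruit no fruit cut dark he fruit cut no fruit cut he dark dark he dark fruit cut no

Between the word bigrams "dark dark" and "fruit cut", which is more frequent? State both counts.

"dark dark": 1 occurrence
"fruit cut": 4 occurrences

"fruit cut" (4 vs 1)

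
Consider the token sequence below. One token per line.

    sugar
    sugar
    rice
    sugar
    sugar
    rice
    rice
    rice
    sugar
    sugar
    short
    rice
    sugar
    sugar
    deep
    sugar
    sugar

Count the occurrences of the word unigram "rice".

Scanning the 17 tokens for "rice":
  position 3: rice
  position 6: rice
  position 7: rice
  position 8: rice
  position 12: rice

5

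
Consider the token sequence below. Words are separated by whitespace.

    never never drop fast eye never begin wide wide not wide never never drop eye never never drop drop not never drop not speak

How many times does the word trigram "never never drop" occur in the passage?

3

Scanning the 22 overlapping trigram windows for "never never drop":
  position 1–3: never never drop
  position 12–14: never never drop
  position 16–18: never never drop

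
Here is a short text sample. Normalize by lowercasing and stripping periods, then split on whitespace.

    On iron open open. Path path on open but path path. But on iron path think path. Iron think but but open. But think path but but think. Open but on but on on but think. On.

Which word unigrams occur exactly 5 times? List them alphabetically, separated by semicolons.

open; think

Unigram counts meeting the condition (exactly 5 times):
  open: 5
  think: 5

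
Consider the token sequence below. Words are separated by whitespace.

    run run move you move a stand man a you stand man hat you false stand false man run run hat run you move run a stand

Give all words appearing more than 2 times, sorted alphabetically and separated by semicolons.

Unigram counts meeting the condition (more than 2 times):
  a: 3
  man: 3
  move: 3
  run: 6
  stand: 4
  you: 4

a; man; move; run; stand; you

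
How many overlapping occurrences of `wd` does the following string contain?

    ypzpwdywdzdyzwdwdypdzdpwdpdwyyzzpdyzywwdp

6

Sliding a length-2 window over the 41 characters (40 positions):
  position 5–6: wd
  position 8–9: wd
  position 14–15: wd
  position 16–17: wd
  position 24–25: wd
  position 39–40: wd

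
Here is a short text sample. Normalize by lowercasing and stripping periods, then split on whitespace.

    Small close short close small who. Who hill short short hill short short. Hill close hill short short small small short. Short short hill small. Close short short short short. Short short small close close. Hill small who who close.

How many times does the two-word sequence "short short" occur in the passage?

10

Scanning the 39 overlapping bigram windows for "short short":
  position 9–10: short short
  position 12–13: short short
  position 17–18: short short
  position 21–22: short short
  position 22–23: short short
  position 27–28: short short
  position 28–29: short short
  position 29–30: short short
  position 30–31: short short
  position 31–32: short short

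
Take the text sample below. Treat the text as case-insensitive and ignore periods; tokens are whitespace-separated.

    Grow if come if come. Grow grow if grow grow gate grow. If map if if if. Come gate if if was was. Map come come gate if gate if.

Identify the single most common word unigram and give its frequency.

Unigram frequencies (highest first):
  if: 11
  grow: 6
  come: 5
  gate: 4
  map: 2
  was: 2

"if", 11 times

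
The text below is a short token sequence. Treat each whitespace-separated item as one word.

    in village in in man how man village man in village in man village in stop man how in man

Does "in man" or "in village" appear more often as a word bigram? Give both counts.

"in man" (3 vs 2)

"in man": 3 occurrences
"in village": 2 occurrences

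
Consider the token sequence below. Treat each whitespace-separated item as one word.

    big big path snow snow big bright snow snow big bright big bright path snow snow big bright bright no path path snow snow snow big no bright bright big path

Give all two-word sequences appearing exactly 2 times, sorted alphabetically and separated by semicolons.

big path; bright big; bright bright

Bigram counts meeting the condition (exactly 2 times):
  big path: 2
  bright big: 2
  bright bright: 2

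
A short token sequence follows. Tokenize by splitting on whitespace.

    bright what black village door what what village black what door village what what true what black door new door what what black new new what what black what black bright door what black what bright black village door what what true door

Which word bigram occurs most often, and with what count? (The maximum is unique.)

"what black", 6 times

Bigram frequencies (highest first):
  what black: 6
  what what: 5
  door what: 4
  black what: 3
  black village: 2
  village door: 2
  … (19 more, each ≤ 2)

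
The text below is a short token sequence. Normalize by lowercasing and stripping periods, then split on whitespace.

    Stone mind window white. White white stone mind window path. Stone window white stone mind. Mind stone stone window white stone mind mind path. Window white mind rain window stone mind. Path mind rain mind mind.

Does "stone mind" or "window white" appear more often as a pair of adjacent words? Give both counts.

"stone mind" (5 vs 4)

"stone mind": 5 occurrences
"window white": 4 occurrences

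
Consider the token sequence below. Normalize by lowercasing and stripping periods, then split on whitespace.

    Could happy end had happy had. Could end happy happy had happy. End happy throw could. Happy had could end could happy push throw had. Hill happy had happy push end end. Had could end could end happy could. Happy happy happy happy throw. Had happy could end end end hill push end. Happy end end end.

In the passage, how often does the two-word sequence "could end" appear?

Scanning the 56 overlapping bigram windows for "could end":
  position 7–8: could end
  position 19–20: could end
  position 34–35: could end
  position 36–37: could end
  position 47–48: could end

5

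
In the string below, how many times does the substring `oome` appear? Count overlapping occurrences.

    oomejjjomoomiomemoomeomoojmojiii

2

Sliding a length-4 window over the 32 characters (29 positions):
  position 1–4: oome
  position 18–21: oome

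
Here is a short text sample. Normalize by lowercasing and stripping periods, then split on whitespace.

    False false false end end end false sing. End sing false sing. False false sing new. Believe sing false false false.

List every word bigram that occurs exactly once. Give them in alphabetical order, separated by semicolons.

Bigram counts meeting the condition (exactly once):
  believe sing: 1
  end false: 1
  end sing: 1
  false end: 1
  new believe: 1
  sing end: 1
  sing new: 1

believe sing; end false; end sing; false end; new believe; sing end; sing new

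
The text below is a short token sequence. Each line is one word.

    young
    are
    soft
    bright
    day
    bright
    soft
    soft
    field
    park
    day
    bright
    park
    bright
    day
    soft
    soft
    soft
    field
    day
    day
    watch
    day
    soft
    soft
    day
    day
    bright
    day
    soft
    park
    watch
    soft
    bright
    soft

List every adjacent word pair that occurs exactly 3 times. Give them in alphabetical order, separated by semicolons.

Bigram counts meeting the condition (exactly 3 times):
  bright day: 3
  day bright: 3
  day soft: 3

bright day; day bright; day soft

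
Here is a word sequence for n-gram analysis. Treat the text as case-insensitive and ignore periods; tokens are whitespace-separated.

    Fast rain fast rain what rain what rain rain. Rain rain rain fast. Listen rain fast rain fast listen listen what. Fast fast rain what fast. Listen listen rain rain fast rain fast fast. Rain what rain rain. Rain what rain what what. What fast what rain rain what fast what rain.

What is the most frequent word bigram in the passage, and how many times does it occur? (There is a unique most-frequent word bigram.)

Bigram frequencies (highest first):
  rain rain: 8
  rain what: 7
  fast rain: 6
  rain fast: 6
  what rain: 6
  what fast: 4
  … (7 more, each ≤ 3)

"rain rain", 8 times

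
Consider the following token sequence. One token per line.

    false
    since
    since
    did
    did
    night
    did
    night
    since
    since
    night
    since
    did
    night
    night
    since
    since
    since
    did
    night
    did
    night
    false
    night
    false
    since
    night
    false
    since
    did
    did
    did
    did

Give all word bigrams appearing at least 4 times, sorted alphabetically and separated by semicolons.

did did; did night; since did; since since

Bigram counts meeting the condition (at least 4 times):
  did did: 4
  did night: 5
  since did: 4
  since since: 4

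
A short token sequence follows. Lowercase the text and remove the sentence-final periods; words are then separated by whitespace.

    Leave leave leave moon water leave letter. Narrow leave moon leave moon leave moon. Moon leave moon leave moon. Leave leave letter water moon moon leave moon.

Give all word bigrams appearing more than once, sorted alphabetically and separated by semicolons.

leave leave; leave letter; leave moon; moon leave; moon moon

Bigram counts meeting the condition (more than once):
  leave leave: 3
  leave letter: 2
  leave moon: 7
  moon leave: 6
  moon moon: 2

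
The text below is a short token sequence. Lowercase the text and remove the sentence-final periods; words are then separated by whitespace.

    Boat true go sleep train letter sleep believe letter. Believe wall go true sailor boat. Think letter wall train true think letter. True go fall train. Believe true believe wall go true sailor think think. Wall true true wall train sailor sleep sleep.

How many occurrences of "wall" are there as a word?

5

Scanning the 43 tokens for "wall":
  position 11: wall
  position 18: wall
  position 30: wall
  position 36: wall
  position 39: wall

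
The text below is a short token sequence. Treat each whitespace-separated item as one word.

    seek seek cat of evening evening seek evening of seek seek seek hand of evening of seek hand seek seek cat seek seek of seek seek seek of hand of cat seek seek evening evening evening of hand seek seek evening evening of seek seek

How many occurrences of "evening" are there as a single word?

9

Scanning the 45 tokens for "evening":
  position 5: evening
  position 6: evening
  position 8: evening
  position 15: evening
  position 34: evening
  position 35: evening
  position 36: evening
  position 41: evening
  position 42: evening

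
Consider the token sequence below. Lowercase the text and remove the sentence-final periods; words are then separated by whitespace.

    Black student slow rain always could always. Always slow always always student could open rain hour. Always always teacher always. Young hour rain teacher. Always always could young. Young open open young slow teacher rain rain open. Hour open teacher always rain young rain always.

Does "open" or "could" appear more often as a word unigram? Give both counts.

"open" (5 vs 3)

"open": 5 occurrences
"could": 3 occurrences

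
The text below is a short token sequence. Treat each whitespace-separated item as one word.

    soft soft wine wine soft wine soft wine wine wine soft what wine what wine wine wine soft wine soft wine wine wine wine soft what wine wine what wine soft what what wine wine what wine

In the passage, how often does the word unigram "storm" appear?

Scanning the 37 tokens for "storm":
  (none found)

0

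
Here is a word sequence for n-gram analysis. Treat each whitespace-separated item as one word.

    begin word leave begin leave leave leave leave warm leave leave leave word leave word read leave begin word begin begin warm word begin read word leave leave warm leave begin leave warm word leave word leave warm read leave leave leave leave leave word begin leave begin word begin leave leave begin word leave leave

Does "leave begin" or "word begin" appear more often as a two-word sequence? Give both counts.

"leave begin": 5 occurrences
"word begin": 4 occurrences

"leave begin" (5 vs 4)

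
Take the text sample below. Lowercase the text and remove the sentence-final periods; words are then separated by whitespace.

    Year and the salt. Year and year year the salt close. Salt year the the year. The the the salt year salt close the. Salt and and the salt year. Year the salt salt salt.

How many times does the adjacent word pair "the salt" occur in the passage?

6

Scanning the 34 overlapping bigram windows for "the salt":
  position 3–4: the salt
  position 9–10: the salt
  position 19–20: the salt
  position 24–25: the salt
  position 28–29: the salt
  position 32–33: the salt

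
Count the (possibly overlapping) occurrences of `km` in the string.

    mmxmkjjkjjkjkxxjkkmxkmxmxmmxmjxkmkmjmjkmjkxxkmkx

Sliding a length-2 window over the 48 characters (47 positions):
  position 18–19: km
  position 21–22: km
  position 32–33: km
  position 34–35: km
  position 39–40: km
  position 45–46: km

6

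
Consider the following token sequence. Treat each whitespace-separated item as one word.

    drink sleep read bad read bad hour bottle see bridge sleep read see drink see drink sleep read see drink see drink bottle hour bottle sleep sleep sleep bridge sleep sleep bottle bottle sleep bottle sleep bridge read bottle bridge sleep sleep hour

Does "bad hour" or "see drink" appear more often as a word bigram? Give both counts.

"bad hour": 1 occurrence
"see drink": 4 occurrences

"see drink" (4 vs 1)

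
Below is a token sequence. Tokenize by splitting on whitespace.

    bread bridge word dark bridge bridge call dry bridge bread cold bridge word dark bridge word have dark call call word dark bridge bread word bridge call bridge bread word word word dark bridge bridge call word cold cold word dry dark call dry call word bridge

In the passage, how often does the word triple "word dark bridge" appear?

Scanning the 45 overlapping trigram windows for "word dark bridge":
  position 3–5: word dark bridge
  position 13–15: word dark bridge
  position 21–23: word dark bridge
  position 32–34: word dark bridge

4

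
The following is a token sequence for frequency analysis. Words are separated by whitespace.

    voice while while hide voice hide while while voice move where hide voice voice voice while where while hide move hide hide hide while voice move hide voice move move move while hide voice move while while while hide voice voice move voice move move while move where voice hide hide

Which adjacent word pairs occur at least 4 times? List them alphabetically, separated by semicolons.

Bigram counts meeting the condition (at least 4 times):
  hide voice: 5
  voice move: 6
  while hide: 4
  while while: 4

hide voice; voice move; while hide; while while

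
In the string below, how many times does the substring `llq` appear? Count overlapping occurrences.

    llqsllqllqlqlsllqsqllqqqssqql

Sliding a length-3 window over the 29 characters (27 positions):
  position 1–3: llq
  position 5–7: llq
  position 8–10: llq
  position 15–17: llq
  position 20–22: llq

5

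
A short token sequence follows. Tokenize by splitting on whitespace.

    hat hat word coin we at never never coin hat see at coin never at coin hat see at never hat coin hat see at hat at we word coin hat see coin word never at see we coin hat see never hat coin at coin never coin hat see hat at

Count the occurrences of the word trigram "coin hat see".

6

Scanning the 50 overlapping trigram windows for "coin hat see":
  position 9–11: coin hat see
  position 16–18: coin hat see
  position 22–24: coin hat see
  position 30–32: coin hat see
  position 39–41: coin hat see
  position 48–50: coin hat see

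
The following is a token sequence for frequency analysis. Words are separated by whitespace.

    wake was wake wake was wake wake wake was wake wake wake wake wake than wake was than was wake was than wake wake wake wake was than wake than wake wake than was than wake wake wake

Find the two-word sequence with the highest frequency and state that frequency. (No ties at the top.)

Bigram frequencies (highest first):
  wake wake: 13
  wake was: 6
  than wake: 5
  was wake: 4
  was than: 4
  wake than: 3
  … (1 more, each ≤ 2)

"wake wake", 13 times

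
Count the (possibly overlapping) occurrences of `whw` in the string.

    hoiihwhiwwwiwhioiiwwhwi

1

Sliding a length-3 window over the 23 characters (21 positions):
  position 20–22: whw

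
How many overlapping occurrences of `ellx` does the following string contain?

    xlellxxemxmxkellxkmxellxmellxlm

4

Sliding a length-4 window over the 31 characters (28 positions):
  position 3–6: ellx
  position 14–17: ellx
  position 21–24: ellx
  position 26–29: ellx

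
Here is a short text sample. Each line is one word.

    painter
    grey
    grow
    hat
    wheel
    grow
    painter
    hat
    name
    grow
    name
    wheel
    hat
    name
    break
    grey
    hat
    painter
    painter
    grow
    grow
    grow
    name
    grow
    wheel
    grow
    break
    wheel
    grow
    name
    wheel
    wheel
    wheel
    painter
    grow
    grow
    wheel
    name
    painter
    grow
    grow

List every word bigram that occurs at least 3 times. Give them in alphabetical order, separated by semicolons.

Bigram counts meeting the condition (at least 3 times):
  grow grow: 4
  grow name: 3
  painter grow: 3
  wheel grow: 3

grow grow; grow name; painter grow; wheel grow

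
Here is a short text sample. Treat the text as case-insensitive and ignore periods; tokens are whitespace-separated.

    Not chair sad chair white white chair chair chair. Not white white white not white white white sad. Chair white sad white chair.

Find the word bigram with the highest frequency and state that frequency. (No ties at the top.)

Bigram frequencies (highest first):
  white white: 5
  sad chair: 2
  chair white: 2
  white chair: 2
  chair chair: 2
  not white: 2
  … (6 more, each ≤ 2)

"white white", 5 times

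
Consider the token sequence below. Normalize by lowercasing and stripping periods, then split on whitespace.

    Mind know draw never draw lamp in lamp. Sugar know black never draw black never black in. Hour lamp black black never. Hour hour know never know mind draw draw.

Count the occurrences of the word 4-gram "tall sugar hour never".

Scanning the 27 overlapping 4-gram windows for "tall sugar hour never":
  (none found)

0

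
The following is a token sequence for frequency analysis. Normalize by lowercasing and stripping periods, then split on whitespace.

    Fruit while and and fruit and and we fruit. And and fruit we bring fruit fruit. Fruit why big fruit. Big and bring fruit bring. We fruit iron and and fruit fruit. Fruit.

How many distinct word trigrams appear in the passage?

27

33 tokens → 31 trigram windows in total.
Repeated trigrams (each contributes count−1 duplicates):
  and and fruit: 3
  fruit and and: 2
  fruit fruit fruit: 2
4 duplicate windows → 31 − 4 = 27 distinct.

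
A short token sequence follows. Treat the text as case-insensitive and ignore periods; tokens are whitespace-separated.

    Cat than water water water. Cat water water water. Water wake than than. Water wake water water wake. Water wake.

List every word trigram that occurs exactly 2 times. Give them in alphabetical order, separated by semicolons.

water wake water; water water wake

Trigram counts meeting the condition (exactly 2 times):
  water wake water: 2
  water water wake: 2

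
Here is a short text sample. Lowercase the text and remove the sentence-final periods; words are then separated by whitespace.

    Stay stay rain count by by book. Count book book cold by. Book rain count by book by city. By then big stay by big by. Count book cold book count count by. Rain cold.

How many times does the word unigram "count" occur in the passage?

Scanning the 35 tokens for "count":
  position 4: count
  position 8: count
  position 15: count
  position 27: count
  position 31: count
  position 32: count

6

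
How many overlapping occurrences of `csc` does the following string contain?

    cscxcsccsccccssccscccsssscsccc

5

Sliding a length-3 window over the 30 characters (28 positions):
  position 1–3: csc
  position 5–7: csc
  position 8–10: csc
  position 17–19: csc
  position 26–28: csc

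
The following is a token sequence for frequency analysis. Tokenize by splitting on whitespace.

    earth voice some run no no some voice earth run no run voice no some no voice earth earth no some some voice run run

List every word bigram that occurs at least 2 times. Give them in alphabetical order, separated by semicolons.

no some; run no; some voice; voice earth

Bigram counts meeting the condition (at least 2 times):
  no some: 3
  run no: 2
  some voice: 2
  voice earth: 2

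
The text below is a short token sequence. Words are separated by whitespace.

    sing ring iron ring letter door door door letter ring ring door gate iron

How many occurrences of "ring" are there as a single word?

Scanning the 14 tokens for "ring":
  position 2: ring
  position 4: ring
  position 10: ring
  position 11: ring

4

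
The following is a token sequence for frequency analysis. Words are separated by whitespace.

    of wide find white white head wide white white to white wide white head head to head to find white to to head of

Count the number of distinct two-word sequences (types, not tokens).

24 tokens → 23 bigram windows in total.
Repeated bigrams (each contributes count−1 duplicates):
  find white: 2
  head to: 2
  to head: 2
  white head: 2
  white to: 2
  white white: 2
  wide white: 2
7 duplicate windows → 23 − 7 = 16 distinct.

16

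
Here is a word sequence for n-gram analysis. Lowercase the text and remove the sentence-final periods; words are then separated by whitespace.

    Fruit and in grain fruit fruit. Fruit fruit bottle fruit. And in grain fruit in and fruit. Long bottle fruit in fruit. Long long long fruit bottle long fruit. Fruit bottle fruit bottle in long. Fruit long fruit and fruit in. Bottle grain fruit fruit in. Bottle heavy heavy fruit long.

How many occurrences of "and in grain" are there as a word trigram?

2

Scanning the 49 overlapping trigram windows for "and in grain":
  position 2–4: and in grain
  position 11–13: and in grain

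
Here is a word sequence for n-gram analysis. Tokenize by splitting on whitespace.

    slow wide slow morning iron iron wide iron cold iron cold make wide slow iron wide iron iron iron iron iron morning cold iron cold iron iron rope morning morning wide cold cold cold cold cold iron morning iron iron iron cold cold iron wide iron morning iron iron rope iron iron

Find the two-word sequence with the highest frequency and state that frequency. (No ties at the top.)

Bigram frequencies (highest first):
  iron iron: 10
  cold iron: 5
  cold cold: 5
  iron cold: 4
  morning iron: 3
  iron wide: 3
  … (15 more, each ≤ 3)

"iron iron", 10 times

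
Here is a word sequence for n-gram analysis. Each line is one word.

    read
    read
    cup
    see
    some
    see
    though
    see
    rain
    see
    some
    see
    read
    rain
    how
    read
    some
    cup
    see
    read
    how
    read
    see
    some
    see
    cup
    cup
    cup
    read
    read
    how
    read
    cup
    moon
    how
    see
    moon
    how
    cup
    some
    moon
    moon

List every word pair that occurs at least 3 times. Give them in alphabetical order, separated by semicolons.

how read; see some; some see

Bigram counts meeting the condition (at least 3 times):
  how read: 3
  see some: 3
  some see: 3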